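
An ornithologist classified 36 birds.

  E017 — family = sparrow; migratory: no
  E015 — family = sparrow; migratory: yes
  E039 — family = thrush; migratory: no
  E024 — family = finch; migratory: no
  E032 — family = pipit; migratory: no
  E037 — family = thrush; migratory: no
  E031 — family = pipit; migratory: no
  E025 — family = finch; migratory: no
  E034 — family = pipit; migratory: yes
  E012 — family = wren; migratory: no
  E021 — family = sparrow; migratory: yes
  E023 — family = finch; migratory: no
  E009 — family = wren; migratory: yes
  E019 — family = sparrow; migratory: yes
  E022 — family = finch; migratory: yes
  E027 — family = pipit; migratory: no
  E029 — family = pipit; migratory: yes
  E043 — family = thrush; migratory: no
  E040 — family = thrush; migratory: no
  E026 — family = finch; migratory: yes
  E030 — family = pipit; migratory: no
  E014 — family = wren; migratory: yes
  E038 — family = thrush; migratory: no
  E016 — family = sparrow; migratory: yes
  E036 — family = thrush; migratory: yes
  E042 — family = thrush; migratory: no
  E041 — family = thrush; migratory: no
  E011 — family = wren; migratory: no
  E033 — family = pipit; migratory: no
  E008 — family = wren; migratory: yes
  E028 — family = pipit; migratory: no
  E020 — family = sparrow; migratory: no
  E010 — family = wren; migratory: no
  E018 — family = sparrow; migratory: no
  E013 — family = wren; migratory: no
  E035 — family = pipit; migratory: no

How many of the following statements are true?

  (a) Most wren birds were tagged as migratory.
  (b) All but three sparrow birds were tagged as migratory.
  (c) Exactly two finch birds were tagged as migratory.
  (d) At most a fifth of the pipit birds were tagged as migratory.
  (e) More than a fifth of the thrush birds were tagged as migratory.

2

(a) wren: |A| = 7, |A ∩ B| = 3; needs |A ∩ B| > |A ∖ B| — false.
(b) sparrow: |A| = 7, |A ∩ B| = 4; needs |A ∖ B| = 3 — true.
(c) finch: |A| = 5, |A ∩ B| = 2; needs |A ∩ B| = 2 — true.
(d) pipit: |A| = 9, |A ∩ B| = 2; needs |A ∩ B| / |A| ≤ 1/5 — false.
(e) thrush: |A| = 8, |A ∩ B| = 1; needs |A ∩ B| / |A| > 1/5 — false.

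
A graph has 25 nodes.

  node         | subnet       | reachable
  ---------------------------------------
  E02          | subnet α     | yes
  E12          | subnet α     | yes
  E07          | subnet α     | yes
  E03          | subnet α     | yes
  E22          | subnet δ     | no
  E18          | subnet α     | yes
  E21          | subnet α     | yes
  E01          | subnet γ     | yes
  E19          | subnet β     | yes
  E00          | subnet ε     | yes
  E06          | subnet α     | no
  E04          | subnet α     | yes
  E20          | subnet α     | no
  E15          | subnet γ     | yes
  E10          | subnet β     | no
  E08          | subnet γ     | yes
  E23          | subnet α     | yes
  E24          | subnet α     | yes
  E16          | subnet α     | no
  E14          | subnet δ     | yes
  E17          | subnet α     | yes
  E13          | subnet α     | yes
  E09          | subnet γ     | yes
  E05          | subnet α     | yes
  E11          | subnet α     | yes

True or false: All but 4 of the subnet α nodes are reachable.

'All but 4 of the subnet α nodes are reachable' holds iff |A ∖ B| = 4.
|A| = 16, |A ∩ B| = 13, |A ∖ B| = 3.
|A ∖ B| = 3, so the statement is false.

False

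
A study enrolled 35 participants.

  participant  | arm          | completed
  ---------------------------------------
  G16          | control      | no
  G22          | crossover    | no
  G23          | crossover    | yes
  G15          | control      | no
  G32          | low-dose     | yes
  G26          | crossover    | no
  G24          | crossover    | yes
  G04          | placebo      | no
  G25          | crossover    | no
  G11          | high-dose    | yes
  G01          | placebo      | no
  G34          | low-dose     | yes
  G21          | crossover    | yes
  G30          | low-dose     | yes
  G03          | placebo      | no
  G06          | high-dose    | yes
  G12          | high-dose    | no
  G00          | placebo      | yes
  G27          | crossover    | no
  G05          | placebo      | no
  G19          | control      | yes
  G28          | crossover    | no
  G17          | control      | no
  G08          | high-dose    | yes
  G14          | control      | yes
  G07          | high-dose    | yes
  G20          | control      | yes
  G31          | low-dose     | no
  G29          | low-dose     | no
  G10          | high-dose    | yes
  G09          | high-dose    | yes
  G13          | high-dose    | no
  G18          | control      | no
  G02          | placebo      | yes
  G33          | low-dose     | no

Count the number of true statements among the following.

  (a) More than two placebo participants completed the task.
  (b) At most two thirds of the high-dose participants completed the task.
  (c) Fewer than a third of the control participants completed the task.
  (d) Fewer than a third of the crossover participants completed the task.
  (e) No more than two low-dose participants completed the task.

(a) placebo: |A| = 6, |A ∩ B| = 2; needs |A ∩ B| > 2 — false.
(b) high-dose: |A| = 8, |A ∩ B| = 6; needs |A ∩ B| / |A| ≤ 2/3 — false.
(c) control: |A| = 7, |A ∩ B| = 3; needs |A ∩ B| / |A| < 1/3 — false.
(d) crossover: |A| = 8, |A ∩ B| = 3; needs |A ∩ B| / |A| < 1/3 — false.
(e) low-dose: |A| = 6, |A ∩ B| = 3; needs |A ∩ B| ≤ 2 — false.

0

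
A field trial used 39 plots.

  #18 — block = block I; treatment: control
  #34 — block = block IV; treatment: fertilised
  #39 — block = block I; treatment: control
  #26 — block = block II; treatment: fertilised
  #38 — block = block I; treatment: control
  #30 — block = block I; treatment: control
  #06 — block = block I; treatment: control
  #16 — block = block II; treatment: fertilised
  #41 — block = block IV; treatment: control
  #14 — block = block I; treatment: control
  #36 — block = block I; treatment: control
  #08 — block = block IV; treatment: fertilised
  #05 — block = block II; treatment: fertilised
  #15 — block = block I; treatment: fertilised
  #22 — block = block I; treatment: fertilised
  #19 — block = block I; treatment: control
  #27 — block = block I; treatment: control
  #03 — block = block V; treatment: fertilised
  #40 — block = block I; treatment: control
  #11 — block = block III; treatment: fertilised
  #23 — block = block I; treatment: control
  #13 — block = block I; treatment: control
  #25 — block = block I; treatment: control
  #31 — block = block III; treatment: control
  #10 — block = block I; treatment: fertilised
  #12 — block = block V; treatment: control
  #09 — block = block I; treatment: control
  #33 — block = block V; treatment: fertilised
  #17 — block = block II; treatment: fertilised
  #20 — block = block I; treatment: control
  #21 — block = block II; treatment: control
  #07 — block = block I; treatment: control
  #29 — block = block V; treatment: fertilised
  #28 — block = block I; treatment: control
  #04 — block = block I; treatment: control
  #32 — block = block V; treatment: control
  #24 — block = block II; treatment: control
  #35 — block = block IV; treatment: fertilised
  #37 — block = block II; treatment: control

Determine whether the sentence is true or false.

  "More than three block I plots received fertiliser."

The determiner here denotes the relation: |A ∩ B| > 3.
|A| = 21, |A ∩ B| = 3, |A ∖ B| = 18.
|A ∩ B| = 3, so the statement is false.

False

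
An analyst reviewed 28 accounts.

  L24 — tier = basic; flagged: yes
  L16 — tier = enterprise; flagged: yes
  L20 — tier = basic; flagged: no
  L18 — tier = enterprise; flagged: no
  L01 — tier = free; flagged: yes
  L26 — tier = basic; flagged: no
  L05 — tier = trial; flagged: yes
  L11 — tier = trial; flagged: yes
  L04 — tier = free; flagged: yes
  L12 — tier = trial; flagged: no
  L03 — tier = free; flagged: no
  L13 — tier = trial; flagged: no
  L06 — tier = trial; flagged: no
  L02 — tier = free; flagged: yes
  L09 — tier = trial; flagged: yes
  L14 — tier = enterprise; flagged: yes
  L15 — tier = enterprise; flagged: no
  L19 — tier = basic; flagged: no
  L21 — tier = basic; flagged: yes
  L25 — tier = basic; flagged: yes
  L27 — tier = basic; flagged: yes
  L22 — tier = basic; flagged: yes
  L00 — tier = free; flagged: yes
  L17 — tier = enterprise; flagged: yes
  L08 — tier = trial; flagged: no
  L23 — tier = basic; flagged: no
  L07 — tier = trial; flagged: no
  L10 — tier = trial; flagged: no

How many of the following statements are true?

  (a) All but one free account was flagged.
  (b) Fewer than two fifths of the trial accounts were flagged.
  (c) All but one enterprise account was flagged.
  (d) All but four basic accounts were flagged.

(a) free: |A| = 5, |A ∩ B| = 4; needs |A ∖ B| = 1 — true.
(b) trial: |A| = 9, |A ∩ B| = 3; needs |A ∩ B| / |A| < 2/5 — true.
(c) enterprise: |A| = 5, |A ∩ B| = 3; needs |A ∖ B| = 1 — false.
(d) basic: |A| = 9, |A ∩ B| = 5; needs |A ∖ B| = 4 — true.

3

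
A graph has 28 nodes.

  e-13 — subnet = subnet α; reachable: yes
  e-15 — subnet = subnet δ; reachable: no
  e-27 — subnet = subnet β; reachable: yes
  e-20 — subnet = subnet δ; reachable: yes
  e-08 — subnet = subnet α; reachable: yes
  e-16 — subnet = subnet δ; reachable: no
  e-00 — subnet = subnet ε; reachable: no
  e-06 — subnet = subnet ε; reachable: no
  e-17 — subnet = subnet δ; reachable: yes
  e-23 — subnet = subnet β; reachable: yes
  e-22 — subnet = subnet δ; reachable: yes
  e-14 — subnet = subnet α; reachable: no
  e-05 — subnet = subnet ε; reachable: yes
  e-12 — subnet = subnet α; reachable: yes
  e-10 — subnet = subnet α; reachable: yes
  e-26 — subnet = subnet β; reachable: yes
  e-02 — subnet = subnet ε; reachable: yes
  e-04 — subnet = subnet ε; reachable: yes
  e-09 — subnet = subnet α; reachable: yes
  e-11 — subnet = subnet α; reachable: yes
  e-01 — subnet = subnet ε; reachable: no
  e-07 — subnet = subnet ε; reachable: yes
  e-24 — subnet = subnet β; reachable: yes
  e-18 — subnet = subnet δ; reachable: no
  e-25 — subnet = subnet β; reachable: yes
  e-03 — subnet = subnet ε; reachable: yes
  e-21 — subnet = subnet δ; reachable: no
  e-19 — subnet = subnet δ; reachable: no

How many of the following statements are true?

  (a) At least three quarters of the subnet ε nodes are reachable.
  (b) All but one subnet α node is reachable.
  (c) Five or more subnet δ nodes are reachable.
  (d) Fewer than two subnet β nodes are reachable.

(a) subnet ε: |A| = 8, |A ∩ B| = 5; needs |A ∩ B| / |A| ≥ 3/4 — false.
(b) subnet α: |A| = 7, |A ∩ B| = 6; needs |A ∖ B| = 1 — true.
(c) subnet δ: |A| = 8, |A ∩ B| = 3; needs |A ∩ B| ≥ 5 — false.
(d) subnet β: |A| = 5, |A ∩ B| = 5; needs |A ∩ B| < 2 — false.

1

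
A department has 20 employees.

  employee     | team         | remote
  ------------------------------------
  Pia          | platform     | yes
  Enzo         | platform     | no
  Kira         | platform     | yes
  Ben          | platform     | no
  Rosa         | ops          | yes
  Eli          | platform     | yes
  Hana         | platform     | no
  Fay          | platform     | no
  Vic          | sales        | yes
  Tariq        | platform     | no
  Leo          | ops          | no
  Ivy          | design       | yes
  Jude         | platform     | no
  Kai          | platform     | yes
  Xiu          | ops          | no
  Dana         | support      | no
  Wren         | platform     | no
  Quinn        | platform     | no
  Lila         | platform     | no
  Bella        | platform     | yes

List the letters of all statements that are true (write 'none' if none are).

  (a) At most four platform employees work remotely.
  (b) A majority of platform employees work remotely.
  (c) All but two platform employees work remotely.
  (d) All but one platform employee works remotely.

|A| = 14, |A ∩ B| = 5, |A ∖ B| = 9.
(a) |A ∩ B| ≤ 4: fails.
(b) |A ∩ B| > |A ∖ B|: fails.
(c) |A ∖ B| = 2: fails.
(d) |A ∖ B| = 1: fails.

none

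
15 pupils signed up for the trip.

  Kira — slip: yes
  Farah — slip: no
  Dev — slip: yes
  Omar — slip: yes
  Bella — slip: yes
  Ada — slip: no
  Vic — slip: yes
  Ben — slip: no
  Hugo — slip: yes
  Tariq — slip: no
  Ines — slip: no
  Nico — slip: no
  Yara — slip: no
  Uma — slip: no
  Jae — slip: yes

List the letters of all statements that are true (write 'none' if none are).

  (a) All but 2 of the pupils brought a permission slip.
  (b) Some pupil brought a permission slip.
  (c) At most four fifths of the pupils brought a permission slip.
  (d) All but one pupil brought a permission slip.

|A| = 15, |A ∩ B| = 7, |A ∖ B| = 8.
(a) |A ∖ B| = 2: fails.
(b) A ∩ B ≠ ∅ (|A ∩ B| ≥ 1): holds.
(c) |A ∩ B| / |A| ≤ 4/5: holds.
(d) |A ∖ B| = 1: fails.

(b), (c)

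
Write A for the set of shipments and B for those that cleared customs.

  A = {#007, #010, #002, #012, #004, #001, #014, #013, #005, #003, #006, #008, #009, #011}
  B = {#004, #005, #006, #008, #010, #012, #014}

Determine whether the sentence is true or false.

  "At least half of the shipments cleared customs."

'At least half of the shipments cleared customs' holds iff |A ∩ B| ≥ |A ∖ B|.
A (the restrictor) = {#007, #010, #002, #012, #004, #001, #014, #013, #005, #003, #006, #008, #009, #011}, |A| = 14.
A ∩ B = {#010, #012, #004, #014, #005, #006, #008}, so |A ∩ B| = 7.
A ∖ B = {#007, #002, #001, #013, #003, #009, #011}, so |A ∖ B| = 7.
7 = 7, so the statement is true.

True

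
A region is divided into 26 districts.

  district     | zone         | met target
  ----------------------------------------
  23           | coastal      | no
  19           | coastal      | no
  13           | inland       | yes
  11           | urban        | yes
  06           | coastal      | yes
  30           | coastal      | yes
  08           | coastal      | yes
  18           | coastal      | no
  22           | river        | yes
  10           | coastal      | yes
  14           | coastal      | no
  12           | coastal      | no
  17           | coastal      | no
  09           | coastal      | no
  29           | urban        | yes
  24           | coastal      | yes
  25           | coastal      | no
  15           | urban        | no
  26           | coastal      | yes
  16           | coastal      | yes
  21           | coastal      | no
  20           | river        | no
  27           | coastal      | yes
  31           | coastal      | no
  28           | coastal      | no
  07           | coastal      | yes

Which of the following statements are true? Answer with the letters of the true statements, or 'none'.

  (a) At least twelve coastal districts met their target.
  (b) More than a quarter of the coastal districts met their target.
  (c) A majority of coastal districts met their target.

|A| = 20, |A ∩ B| = 9, |A ∖ B| = 11.
(a) |A ∩ B| ≥ 12: fails.
(b) |A ∩ B| / |A| > 1/4: holds.
(c) |A ∩ B| > |A ∖ B|: fails.

(b)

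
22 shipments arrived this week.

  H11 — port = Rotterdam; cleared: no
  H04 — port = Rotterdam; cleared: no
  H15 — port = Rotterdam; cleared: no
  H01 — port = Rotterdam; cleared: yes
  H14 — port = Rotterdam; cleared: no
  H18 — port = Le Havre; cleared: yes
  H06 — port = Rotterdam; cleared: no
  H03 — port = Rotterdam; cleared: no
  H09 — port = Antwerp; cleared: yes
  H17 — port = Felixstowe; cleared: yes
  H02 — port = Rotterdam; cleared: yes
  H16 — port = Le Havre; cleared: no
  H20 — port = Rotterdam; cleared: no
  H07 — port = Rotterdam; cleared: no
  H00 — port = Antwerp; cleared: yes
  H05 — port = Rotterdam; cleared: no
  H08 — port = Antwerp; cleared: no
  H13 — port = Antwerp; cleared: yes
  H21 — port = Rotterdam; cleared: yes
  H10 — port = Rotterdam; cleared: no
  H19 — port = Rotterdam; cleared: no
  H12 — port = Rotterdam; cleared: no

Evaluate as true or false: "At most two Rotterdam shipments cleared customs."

The determiner here denotes the relation: |A ∩ B| ≤ 2.
|A| = 15, |A ∩ B| = 3, |A ∖ B| = 12.
|A ∩ B| = 3, so the statement is false.

False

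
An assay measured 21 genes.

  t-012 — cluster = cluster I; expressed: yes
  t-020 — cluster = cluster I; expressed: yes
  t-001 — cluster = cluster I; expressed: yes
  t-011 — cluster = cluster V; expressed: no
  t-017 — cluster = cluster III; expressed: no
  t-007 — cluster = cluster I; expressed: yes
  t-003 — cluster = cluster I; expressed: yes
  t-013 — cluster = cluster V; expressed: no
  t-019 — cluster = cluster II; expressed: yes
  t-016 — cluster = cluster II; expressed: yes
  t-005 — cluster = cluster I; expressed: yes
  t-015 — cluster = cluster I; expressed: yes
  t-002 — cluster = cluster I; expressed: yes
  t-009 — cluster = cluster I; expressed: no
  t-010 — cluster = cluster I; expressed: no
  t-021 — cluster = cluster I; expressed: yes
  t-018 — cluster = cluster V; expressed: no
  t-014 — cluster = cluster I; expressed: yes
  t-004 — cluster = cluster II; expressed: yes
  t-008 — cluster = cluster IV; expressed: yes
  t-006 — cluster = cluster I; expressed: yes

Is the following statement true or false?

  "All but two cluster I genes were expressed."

The determiner here denotes the relation: |A ∖ B| = 2.
A (the restrictor) = {t-012, t-020, t-001, t-007, t-003, t-005, t-015, t-002, t-009, t-010, t-021, t-014, t-006}, |A| = 13.
A ∖ B = {t-009, t-010}, so |A ∖ B| = 2.
|A ∖ B| = 2, so the statement is true.

True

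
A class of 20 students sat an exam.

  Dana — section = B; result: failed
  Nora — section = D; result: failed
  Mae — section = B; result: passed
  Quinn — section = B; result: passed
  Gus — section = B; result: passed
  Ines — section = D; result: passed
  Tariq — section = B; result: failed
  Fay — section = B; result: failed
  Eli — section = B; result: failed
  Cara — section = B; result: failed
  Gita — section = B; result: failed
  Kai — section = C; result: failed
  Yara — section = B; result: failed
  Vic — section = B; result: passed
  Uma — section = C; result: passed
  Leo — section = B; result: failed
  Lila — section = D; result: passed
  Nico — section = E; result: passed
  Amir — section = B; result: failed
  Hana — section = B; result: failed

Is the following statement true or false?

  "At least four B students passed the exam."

True

Truth condition: |A ∩ B| ≥ 4.
A (the restrictor) = {Dana, Mae, Quinn, Gus, Tariq, Fay, Eli, Cara, Gita, Yara, Vic, Leo, Amir, Hana}, |A| = 14.
A ∩ B = {Mae, Quinn, Gus, Vic}, so |A ∩ B| = 4.
|A ∩ B| = 4, so the statement is true.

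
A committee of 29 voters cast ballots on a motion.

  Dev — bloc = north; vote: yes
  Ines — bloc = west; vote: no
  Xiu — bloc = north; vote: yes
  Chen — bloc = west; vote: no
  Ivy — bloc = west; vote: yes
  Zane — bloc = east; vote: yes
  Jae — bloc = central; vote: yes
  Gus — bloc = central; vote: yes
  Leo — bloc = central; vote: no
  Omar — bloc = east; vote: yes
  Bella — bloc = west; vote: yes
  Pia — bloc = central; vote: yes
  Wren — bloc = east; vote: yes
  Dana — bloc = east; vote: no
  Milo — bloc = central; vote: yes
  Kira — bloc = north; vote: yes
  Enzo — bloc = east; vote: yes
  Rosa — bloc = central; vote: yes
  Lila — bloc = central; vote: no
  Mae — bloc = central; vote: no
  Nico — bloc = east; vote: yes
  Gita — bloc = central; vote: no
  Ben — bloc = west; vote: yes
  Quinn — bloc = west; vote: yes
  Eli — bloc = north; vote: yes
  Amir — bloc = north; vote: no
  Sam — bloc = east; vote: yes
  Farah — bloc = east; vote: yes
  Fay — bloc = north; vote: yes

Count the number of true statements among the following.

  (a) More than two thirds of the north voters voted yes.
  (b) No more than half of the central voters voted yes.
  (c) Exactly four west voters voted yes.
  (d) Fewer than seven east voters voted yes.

2

(a) north: |A| = 6, |A ∩ B| = 5; needs |A ∩ B| / |A| > 2/3 — true.
(b) central: |A| = 9, |A ∩ B| = 5; needs |A ∩ B| ≤ |A ∖ B| — false.
(c) west: |A| = 6, |A ∩ B| = 4; needs |A ∩ B| = 4 — true.
(d) east: |A| = 8, |A ∩ B| = 7; needs |A ∩ B| < 7 — false.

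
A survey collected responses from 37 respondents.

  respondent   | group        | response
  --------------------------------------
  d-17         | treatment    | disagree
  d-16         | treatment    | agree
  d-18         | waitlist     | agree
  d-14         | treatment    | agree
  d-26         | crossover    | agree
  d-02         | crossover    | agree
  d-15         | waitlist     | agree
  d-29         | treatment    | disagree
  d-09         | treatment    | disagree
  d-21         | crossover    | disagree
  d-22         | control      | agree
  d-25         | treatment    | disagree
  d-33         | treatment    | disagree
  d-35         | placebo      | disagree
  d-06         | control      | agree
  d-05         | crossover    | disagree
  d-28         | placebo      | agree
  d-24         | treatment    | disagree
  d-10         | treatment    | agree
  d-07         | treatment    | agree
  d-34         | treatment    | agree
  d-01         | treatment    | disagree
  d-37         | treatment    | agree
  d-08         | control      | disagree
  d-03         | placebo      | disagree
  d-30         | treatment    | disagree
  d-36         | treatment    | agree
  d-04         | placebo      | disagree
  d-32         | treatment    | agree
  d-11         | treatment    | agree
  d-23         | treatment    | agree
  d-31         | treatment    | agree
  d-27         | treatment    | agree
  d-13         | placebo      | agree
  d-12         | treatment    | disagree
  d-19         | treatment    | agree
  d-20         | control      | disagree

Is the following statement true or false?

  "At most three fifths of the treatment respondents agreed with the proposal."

The determiner here denotes the relation: |A ∩ B| / |A| ≤ 3/5.
|A| = 22, |A ∩ B| = 13, |A ∖ B| = 9.
|A ∩ B|/|A| = 13/22, so the statement is true.

True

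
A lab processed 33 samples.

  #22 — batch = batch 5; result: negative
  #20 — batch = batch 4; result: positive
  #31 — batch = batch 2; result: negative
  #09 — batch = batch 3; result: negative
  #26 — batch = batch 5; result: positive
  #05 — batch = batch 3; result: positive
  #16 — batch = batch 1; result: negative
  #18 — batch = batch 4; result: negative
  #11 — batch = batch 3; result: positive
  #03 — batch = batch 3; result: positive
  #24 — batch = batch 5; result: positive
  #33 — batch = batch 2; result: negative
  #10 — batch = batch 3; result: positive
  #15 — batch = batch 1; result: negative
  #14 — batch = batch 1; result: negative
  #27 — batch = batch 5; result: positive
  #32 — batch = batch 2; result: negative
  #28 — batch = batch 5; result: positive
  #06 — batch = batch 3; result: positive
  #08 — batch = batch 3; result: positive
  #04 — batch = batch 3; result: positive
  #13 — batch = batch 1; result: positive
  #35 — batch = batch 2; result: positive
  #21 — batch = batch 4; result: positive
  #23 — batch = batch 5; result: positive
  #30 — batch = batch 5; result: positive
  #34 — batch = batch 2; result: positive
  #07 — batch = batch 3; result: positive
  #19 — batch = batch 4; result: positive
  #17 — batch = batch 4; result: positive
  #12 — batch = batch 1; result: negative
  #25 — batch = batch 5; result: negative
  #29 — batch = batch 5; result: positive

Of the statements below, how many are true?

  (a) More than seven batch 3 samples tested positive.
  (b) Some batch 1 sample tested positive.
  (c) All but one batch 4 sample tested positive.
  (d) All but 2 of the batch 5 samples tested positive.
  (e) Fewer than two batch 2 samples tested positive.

(a) batch 3: |A| = 9, |A ∩ B| = 8; needs |A ∩ B| > 7 — true.
(b) batch 1: |A| = 5, |A ∩ B| = 1; needs A ∩ B ≠ ∅ (|A ∩ B| ≥ 1) — true.
(c) batch 4: |A| = 5, |A ∩ B| = 4; needs |A ∖ B| = 1 — true.
(d) batch 5: |A| = 9, |A ∩ B| = 7; needs |A ∖ B| = 2 — true.
(e) batch 2: |A| = 5, |A ∩ B| = 2; needs |A ∩ B| < 2 — false.

4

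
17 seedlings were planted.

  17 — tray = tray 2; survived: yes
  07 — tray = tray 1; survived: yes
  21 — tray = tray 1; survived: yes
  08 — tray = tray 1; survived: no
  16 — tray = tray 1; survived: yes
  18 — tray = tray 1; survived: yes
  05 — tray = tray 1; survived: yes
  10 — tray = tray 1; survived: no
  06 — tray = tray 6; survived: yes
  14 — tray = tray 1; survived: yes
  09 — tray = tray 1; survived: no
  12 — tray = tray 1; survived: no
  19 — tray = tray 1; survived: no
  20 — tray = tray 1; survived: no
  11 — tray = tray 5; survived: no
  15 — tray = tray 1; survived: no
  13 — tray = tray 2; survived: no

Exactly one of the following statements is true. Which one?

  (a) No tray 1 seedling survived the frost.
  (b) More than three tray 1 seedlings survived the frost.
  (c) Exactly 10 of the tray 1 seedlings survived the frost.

(b)

|A| = 13, |A ∩ B| = 6, |A ∖ B| = 7.
(a) requires A ∩ B = ∅ (|A ∩ B| = 0): false.
(b) requires |A ∩ B| > 3: true.
(c) requires |A ∩ B| = 10: false.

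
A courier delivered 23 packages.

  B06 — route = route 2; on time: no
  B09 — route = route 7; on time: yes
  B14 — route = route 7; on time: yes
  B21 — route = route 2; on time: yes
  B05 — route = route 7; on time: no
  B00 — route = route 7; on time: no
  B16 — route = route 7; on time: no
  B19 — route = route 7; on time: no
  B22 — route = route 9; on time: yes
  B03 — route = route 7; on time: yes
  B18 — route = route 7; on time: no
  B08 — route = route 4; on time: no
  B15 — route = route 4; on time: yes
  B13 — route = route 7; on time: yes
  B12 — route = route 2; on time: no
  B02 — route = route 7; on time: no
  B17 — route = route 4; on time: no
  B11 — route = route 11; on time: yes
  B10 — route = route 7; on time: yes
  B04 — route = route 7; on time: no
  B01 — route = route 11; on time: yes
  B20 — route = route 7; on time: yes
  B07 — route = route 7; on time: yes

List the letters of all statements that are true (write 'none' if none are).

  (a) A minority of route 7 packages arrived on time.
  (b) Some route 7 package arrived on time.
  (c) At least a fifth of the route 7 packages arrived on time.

|A| = 14, |A ∩ B| = 7, |A ∖ B| = 7.
(a) |A ∩ B| < |A ∖ B|: fails.
(b) A ∩ B ≠ ∅ (|A ∩ B| ≥ 1): holds.
(c) |A ∩ B| / |A| ≥ 1/5: holds.

(b), (c)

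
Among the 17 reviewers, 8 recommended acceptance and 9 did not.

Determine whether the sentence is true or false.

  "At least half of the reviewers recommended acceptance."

Truth condition: |A ∩ B| ≥ |A ∖ B|.
|A| = 17, |A ∩ B| = 8, |A ∖ B| = 9.
8 < 9, so the statement is false.

False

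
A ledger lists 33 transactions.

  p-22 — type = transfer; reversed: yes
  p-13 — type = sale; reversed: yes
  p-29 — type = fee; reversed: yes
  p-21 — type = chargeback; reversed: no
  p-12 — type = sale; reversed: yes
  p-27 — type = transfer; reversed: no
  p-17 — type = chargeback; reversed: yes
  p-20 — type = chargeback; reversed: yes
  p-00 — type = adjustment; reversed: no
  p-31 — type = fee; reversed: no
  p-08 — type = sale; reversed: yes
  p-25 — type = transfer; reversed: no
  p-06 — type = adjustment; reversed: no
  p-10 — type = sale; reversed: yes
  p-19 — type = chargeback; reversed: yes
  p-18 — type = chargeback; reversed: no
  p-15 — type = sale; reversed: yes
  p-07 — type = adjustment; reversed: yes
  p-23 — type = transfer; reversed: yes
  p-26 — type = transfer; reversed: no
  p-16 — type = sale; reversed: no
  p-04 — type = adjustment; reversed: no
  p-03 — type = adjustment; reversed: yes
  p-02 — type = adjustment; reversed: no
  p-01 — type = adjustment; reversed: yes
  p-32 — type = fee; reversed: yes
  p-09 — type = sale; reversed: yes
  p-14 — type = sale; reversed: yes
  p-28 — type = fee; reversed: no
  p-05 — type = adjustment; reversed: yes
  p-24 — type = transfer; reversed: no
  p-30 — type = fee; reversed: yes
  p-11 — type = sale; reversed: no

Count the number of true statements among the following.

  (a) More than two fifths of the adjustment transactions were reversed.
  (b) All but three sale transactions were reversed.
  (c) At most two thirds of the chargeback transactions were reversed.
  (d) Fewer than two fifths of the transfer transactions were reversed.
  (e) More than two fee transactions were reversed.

(a) adjustment: |A| = 8, |A ∩ B| = 4; needs |A ∩ B| / |A| > 2/5 — true.
(b) sale: |A| = 9, |A ∩ B| = 7; needs |A ∖ B| = 3 — false.
(c) chargeback: |A| = 5, |A ∩ B| = 3; needs |A ∩ B| / |A| ≤ 2/3 — true.
(d) transfer: |A| = 6, |A ∩ B| = 2; needs |A ∩ B| / |A| < 2/5 — true.
(e) fee: |A| = 5, |A ∩ B| = 3; needs |A ∩ B| > 2 — true.

4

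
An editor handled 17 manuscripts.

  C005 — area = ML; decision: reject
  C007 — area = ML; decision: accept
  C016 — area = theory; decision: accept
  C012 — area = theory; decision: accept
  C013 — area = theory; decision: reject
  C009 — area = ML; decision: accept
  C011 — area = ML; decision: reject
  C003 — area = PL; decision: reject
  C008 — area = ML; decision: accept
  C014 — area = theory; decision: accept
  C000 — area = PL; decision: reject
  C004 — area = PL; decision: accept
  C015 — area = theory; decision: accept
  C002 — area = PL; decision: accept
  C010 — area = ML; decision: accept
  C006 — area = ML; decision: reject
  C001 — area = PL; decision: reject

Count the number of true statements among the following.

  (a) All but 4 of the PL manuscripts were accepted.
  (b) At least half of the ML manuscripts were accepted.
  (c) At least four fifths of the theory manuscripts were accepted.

2

(a) PL: |A| = 5, |A ∩ B| = 2; needs |A ∖ B| = 4 — false.
(b) ML: |A| = 7, |A ∩ B| = 4; needs |A ∩ B| ≥ |A ∖ B| — true.
(c) theory: |A| = 5, |A ∩ B| = 4; needs |A ∩ B| / |A| ≥ 4/5 — true.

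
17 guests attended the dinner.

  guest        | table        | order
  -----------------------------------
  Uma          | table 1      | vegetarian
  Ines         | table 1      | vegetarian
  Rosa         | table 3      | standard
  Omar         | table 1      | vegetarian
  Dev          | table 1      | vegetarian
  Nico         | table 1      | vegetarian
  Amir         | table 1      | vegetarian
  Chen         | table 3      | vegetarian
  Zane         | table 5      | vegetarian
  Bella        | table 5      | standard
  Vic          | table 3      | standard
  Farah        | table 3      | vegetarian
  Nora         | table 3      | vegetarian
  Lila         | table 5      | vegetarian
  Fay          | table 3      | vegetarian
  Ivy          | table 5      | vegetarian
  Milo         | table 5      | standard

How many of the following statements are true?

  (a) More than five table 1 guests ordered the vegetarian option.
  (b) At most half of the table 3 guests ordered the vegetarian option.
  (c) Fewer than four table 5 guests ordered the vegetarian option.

2

(a) table 1: |A| = 6, |A ∩ B| = 6; needs |A ∩ B| > 5 — true.
(b) table 3: |A| = 6, |A ∩ B| = 4; needs |A ∩ B| ≤ |A ∖ B| — false.
(c) table 5: |A| = 5, |A ∩ B| = 3; needs |A ∩ B| < 4 — true.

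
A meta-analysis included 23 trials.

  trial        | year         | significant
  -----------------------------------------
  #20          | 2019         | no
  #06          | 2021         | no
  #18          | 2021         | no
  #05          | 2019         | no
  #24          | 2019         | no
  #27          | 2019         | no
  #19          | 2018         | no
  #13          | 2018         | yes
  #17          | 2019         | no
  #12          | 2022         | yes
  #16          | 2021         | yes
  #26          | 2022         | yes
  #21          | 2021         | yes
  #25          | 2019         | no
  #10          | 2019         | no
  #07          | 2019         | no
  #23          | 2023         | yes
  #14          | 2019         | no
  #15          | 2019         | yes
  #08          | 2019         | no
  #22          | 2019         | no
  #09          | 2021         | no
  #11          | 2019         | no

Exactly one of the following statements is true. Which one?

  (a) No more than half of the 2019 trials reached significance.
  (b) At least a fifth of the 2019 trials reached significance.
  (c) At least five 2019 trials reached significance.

|A| = 13, |A ∩ B| = 1, |A ∖ B| = 12.
(a) requires |A ∩ B| ≤ |A ∖ B|: true.
(b) requires |A ∩ B| / |A| ≥ 1/5: false.
(c) requires |A ∩ B| ≥ 5: false.

(a)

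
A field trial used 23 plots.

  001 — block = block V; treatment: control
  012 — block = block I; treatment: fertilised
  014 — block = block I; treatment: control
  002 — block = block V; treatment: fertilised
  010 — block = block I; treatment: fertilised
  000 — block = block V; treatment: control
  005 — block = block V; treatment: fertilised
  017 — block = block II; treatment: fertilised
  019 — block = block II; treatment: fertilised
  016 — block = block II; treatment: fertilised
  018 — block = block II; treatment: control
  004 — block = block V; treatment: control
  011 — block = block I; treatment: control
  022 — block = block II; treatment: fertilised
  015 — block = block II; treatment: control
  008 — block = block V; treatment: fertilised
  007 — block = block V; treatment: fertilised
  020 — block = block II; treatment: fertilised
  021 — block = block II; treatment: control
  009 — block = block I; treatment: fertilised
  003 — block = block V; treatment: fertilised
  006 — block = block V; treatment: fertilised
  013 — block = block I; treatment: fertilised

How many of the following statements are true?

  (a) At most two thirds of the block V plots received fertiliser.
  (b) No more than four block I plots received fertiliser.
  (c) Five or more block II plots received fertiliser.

3

(a) block V: |A| = 9, |A ∩ B| = 6; needs |A ∩ B| / |A| ≤ 2/3 — true.
(b) block I: |A| = 6, |A ∩ B| = 4; needs |A ∩ B| ≤ 4 — true.
(c) block II: |A| = 8, |A ∩ B| = 5; needs |A ∩ B| ≥ 5 — true.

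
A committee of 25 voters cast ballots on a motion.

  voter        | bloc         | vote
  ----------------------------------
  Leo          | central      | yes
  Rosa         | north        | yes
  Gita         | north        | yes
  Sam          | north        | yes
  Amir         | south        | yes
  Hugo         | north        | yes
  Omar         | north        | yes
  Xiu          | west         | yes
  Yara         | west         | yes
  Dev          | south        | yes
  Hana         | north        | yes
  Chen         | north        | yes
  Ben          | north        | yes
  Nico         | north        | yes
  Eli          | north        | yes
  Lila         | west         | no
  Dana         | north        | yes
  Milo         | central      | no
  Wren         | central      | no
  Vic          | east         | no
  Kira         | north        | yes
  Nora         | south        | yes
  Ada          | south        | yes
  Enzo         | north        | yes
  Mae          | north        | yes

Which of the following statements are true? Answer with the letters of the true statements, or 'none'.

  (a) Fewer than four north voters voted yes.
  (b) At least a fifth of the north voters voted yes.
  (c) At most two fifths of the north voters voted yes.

(b)

|A| = 14, |A ∩ B| = 14, |A ∖ B| = 0.
(a) |A ∩ B| < 4: fails.
(b) |A ∩ B| / |A| ≥ 1/5: holds.
(c) |A ∩ B| / |A| ≤ 2/5: fails.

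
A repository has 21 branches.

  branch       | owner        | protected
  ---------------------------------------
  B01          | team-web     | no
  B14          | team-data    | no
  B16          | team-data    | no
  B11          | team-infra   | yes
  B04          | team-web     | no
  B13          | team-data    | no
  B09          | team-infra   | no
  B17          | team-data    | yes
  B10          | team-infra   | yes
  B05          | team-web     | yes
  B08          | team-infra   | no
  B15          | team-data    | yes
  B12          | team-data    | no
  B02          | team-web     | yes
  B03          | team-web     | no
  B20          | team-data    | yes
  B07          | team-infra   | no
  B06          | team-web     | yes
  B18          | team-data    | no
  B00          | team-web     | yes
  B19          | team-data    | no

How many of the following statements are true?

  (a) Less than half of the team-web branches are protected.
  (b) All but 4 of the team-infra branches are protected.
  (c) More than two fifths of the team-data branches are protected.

0

(a) team-web: |A| = 7, |A ∩ B| = 4; needs |A ∩ B| < |A ∖ B| — false.
(b) team-infra: |A| = 5, |A ∩ B| = 2; needs |A ∖ B| = 4 — false.
(c) team-data: |A| = 9, |A ∩ B| = 3; needs |A ∩ B| / |A| > 2/5 — false.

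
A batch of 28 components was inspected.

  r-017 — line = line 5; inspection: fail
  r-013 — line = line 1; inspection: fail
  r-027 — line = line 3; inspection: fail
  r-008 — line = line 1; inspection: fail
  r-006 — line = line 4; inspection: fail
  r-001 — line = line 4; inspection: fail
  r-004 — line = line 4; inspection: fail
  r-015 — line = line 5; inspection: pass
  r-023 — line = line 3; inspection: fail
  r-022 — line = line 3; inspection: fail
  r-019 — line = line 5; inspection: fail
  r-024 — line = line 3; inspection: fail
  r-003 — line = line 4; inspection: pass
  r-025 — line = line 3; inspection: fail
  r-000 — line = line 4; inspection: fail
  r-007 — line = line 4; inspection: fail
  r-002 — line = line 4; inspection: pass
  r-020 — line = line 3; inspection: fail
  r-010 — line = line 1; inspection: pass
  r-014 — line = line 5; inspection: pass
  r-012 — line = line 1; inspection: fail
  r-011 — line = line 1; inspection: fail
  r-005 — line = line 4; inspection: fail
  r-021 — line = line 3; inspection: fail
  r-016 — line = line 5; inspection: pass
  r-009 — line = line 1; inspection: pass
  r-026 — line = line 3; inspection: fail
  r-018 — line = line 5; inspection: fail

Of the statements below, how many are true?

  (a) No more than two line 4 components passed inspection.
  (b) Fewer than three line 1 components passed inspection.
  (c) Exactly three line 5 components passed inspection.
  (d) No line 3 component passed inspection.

4

(a) line 4: |A| = 8, |A ∩ B| = 2; needs |A ∩ B| ≤ 2 — true.
(b) line 1: |A| = 6, |A ∩ B| = 2; needs |A ∩ B| < 3 — true.
(c) line 5: |A| = 6, |A ∩ B| = 3; needs |A ∩ B| = 3 — true.
(d) line 3: |A| = 8, |A ∩ B| = 0; needs A ∩ B = ∅ (|A ∩ B| = 0) — true.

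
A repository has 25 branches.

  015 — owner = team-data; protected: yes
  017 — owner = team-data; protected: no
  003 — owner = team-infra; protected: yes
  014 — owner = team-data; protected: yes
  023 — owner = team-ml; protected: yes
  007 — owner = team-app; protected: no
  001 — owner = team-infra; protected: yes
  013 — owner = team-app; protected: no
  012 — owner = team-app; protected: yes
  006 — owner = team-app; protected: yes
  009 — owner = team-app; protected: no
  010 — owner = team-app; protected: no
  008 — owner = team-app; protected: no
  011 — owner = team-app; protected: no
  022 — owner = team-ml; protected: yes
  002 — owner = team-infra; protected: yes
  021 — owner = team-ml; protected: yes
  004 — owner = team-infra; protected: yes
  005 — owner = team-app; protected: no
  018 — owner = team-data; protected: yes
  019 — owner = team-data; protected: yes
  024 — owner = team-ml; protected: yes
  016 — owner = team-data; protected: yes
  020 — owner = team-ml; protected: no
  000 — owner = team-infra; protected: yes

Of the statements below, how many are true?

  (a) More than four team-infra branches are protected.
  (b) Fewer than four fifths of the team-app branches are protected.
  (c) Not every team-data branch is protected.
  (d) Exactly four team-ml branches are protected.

(a) team-infra: |A| = 5, |A ∩ B| = 5; needs |A ∩ B| > 4 — true.
(b) team-app: |A| = 9, |A ∩ B| = 2; needs |A ∩ B| / |A| < 4/5 — true.
(c) team-data: |A| = 6, |A ∩ B| = 5; needs A ⊄ B (|A ∖ B| ≥ 1) — true.
(d) team-ml: |A| = 5, |A ∩ B| = 4; needs |A ∩ B| = 4 — true.

4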